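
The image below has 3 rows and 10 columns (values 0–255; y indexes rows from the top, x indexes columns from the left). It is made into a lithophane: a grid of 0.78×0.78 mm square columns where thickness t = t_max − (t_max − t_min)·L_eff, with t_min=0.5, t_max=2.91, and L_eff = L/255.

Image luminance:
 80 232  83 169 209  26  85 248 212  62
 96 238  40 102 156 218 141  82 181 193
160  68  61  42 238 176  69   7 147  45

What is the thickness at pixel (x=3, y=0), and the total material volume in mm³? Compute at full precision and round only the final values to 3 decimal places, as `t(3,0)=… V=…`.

span = t_max - t_min = 2.91 - 0.5 = 2.410
L(3,0) = 169, L_eff = 169/255 = 0.662745
t(3,0) = 2.91 - 2.410·0.662745 = 1.313
Σt over all 3·10 pixels = 323611/6375 ≈ 50.7625098
V = pitch²·Σt = 0.78²·323611/6375 = 30.884

t(3,0)=1.313 V=30.884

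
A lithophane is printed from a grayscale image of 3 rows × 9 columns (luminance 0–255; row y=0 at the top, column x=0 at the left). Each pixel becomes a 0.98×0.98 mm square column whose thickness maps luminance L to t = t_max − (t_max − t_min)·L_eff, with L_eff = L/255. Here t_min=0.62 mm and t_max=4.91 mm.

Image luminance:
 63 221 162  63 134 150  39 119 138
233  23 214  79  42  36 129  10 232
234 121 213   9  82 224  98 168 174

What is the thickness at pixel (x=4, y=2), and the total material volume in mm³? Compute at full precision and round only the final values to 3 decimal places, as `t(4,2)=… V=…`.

span = t_max - t_min = 4.91 - 0.62 = 4.290
L(4,2) = 82, L_eff = 82/255 = 0.321569
t(4,2) = 4.91 - 4.290·0.321569 = 3.530
Σt over all 3·9 pixels = 127843/1700 ≈ 75.2017647
V = pitch²·Σt = 0.98²·127843/1700 = 72.224

t(4,2)=3.530 V=72.224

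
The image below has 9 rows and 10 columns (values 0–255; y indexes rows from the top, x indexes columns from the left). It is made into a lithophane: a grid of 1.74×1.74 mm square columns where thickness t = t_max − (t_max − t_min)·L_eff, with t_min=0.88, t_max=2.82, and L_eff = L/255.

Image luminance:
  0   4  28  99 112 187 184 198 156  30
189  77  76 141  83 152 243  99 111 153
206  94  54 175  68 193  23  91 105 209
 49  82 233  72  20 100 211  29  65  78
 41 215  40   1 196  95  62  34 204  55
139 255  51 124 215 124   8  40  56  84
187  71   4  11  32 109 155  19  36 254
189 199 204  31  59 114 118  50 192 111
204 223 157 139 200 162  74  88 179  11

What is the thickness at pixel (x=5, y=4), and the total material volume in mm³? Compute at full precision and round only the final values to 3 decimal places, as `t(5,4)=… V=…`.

span = t_max - t_min = 2.82 - 0.88 = 1.940
L(5,4) = 95, L_eff = 95/255 = 0.372549
t(5,4) = 2.82 - 1.940·0.372549 = 2.097
Σt over all 9·10 pixels = 9025/51 ≈ 176.9607843
V = pitch²·Σt = 1.74²·9025/51 = 535.766

t(5,4)=2.097 V=535.766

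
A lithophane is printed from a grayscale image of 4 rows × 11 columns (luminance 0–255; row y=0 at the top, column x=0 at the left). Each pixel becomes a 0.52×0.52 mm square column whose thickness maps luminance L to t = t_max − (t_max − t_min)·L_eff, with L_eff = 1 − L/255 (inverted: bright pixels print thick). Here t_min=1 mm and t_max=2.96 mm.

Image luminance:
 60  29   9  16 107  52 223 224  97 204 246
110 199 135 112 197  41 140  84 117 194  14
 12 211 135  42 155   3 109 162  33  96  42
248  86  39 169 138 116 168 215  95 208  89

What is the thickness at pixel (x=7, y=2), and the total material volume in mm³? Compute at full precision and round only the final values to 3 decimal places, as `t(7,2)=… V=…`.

t(7,2)=2.245 V=22.666

span = t_max - t_min = 2.96 - 1 = 1.960
L(7,2) = 162, L_eff = 1 - 162/255 = 0.364706 (inverted)
t(7,2) = 2.96 - 1.960·0.364706 = 2.245
Σt over all 4·11 pixels = 178123/2125 ≈ 83.8225882
V = pitch²·Σt = 0.52²·178123/2125 = 22.666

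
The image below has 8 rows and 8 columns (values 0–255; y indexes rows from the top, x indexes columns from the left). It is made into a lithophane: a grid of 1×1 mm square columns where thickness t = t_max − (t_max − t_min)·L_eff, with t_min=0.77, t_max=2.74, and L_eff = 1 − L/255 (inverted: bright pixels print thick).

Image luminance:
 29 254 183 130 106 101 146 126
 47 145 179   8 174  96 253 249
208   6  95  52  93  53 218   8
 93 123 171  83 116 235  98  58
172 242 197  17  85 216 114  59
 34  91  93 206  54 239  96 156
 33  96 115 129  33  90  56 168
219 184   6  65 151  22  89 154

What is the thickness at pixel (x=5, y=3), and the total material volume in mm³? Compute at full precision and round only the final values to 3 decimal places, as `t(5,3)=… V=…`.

span = t_max - t_min = 2.74 - 0.77 = 1.970
L(5,3) = 235, L_eff = 1 - 235/255 = 0.078431 (inverted)
t(5,3) = 2.74 - 1.970·0.078431 = 2.585
Σt over all 8·8 pixels = 919063/8500 ≈ 108.1250588
V = pitch²·Σt = 1²·919063/8500 = 108.125

t(5,3)=2.585 V=108.125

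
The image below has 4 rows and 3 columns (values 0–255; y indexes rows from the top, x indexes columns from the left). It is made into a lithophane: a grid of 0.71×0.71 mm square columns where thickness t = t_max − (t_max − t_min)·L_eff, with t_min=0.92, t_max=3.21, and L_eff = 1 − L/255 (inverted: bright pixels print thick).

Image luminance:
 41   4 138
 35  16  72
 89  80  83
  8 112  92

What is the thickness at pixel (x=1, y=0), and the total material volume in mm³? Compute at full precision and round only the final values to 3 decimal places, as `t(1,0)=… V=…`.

span = t_max - t_min = 3.21 - 0.92 = 2.290
L(1,0) = 4, L_eff = 1 - 4/255 = 0.984314 (inverted)
t(1,0) = 3.21 - 2.290·0.984314 = 0.956
Σt over all 4·3 pixels = 9157/510 ≈ 17.9549020
V = pitch²·Σt = 0.71²·9157/510 = 9.051

t(1,0)=0.956 V=9.051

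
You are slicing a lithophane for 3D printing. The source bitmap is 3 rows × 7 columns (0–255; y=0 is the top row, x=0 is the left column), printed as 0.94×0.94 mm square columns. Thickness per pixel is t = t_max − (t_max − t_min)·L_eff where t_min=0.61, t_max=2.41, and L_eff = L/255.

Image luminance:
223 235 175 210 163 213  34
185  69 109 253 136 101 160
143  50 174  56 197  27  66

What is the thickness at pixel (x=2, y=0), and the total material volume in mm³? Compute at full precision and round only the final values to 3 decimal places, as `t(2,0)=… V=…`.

t(2,0)=1.175 V=26.138

span = t_max - t_min = 2.41 - 0.61 = 1.800
L(2,0) = 175, L_eff = 175/255 = 0.686275
t(2,0) = 2.41 - 1.800·0.686275 = 1.175
Σt over all 3·7 pixels = 50289/1700 ≈ 29.5817647
V = pitch²·Σt = 0.94²·50289/1700 = 26.138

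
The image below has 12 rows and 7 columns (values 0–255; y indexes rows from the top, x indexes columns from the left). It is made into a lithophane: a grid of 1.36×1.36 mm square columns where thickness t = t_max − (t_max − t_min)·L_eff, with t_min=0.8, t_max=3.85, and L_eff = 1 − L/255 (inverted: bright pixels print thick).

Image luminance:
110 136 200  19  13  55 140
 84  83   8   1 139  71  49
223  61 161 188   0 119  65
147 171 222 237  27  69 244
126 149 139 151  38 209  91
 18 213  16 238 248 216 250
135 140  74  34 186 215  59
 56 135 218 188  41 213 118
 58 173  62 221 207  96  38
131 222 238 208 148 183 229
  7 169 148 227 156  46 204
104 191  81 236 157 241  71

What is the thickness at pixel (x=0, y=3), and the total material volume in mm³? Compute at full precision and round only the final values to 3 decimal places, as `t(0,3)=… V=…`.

span = t_max - t_min = 3.85 - 0.8 = 3.050
L(0,3) = 147, L_eff = 1 - 147/255 = 0.423529 (inverted)
t(0,3) = 3.85 - 3.050·0.423529 = 2.558
Σt over all 12·7 pixels = 85534/425 ≈ 201.2564706
V = pitch²·Σt = 1.36²·85534/425 = 372.244

t(0,3)=2.558 V=372.244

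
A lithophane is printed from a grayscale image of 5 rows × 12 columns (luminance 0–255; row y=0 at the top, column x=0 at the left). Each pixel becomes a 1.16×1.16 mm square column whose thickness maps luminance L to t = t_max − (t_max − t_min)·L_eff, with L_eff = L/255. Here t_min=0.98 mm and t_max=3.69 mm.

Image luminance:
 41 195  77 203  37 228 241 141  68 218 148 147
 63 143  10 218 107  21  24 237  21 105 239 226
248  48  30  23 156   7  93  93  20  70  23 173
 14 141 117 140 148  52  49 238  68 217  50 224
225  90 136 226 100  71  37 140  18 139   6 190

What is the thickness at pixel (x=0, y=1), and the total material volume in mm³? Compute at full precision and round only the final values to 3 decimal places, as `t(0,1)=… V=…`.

t(0,1)=3.020 V=198.128

span = t_max - t_min = 3.69 - 0.98 = 2.710
L(0,1) = 63, L_eff = 63/255 = 0.247059
t(0,1) = 3.69 - 2.710·0.247059 = 3.020
Σt over all 5·12 pixels = 625777/4250 ≈ 147.2416471
V = pitch²·Σt = 1.16²·625777/4250 = 198.128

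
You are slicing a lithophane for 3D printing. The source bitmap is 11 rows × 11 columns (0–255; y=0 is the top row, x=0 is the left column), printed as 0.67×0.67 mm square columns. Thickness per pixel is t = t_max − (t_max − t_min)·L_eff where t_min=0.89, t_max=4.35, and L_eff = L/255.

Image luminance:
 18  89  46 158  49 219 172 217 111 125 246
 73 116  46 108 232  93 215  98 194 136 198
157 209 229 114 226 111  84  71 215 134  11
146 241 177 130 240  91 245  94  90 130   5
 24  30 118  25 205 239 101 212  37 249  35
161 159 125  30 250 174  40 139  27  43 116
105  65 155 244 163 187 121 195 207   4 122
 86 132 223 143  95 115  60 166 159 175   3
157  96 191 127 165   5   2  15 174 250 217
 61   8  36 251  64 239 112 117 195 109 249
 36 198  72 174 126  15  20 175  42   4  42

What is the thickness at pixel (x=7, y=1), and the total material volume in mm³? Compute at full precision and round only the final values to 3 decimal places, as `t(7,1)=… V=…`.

t(7,1)=3.020 V=142.983

span = t_max - t_min = 4.35 - 0.89 = 3.460
L(7,1) = 98, L_eff = 98/255 = 0.384314
t(7,1) = 4.35 - 3.460·0.384314 = 3.020
Σt over all 11·11 pixels = 477779/1500 ≈ 318.5193333
V = pitch²·Σt = 0.67²·477779/1500 = 142.983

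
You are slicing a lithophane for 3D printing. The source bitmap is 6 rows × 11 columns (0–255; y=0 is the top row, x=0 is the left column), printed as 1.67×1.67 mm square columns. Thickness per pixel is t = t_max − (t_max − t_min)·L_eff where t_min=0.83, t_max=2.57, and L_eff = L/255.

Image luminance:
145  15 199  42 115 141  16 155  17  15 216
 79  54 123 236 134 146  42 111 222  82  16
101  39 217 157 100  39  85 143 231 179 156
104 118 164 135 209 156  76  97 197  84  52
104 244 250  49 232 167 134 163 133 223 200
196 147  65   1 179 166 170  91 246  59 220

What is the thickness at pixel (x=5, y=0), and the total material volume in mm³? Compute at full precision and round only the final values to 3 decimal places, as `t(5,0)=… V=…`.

span = t_max - t_min = 2.57 - 0.83 = 1.740
L(5,0) = 141, L_eff = 141/255 = 0.552941
t(5,0) = 2.57 - 1.740·0.552941 = 1.608
Σt over all 6·11 pixels = 235757/2125 ≈ 110.9444706
V = pitch²·Σt = 1.67²·235757/2125 = 309.413

t(5,0)=1.608 V=309.413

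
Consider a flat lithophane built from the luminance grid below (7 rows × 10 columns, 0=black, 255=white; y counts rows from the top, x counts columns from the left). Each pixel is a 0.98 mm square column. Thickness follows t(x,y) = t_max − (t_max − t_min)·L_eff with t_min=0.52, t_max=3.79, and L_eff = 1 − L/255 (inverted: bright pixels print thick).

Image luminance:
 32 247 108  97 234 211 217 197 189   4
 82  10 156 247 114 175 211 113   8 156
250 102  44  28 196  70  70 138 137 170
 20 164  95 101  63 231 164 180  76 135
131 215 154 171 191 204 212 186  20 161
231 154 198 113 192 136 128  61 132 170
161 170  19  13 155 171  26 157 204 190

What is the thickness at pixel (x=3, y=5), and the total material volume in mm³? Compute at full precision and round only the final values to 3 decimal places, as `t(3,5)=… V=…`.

span = t_max - t_min = 3.79 - 0.52 = 3.270
L(3,5) = 113, L_eff = 1 - 113/255 = 0.556863 (inverted)
t(3,5) = 3.79 - 3.270·0.556863 = 1.969
Σt over all 7·10 pixels = 340803/2125 ≈ 160.3778824
V = pitch²·Σt = 0.98²·340803/2125 = 154.027

t(3,5)=1.969 V=154.027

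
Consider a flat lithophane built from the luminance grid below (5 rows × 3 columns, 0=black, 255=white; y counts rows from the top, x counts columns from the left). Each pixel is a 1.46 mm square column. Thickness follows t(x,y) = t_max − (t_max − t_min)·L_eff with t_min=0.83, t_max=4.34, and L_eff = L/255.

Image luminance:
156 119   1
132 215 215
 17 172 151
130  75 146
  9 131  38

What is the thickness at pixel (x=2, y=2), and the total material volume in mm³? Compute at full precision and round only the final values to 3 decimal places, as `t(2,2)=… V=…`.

t(2,2)=2.262 V=88.682

span = t_max - t_min = 4.34 - 0.83 = 3.510
L(2,2) = 151, L_eff = 151/255 = 0.592157
t(2,2) = 4.34 - 3.510·0.592157 = 2.262
Σt over all 5·3 pixels = 353631/8500 ≈ 41.6036471
V = pitch²·Σt = 1.46²·353631/8500 = 88.682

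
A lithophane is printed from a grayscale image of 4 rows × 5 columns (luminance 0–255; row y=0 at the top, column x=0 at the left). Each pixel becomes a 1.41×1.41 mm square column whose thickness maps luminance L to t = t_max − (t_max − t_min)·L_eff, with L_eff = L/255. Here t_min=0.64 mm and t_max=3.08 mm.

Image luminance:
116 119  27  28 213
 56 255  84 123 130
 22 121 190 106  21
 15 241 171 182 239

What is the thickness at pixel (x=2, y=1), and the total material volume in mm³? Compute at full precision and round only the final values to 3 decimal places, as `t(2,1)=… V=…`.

t(2,1)=2.276 V=75.688

span = t_max - t_min = 3.08 - 0.64 = 2.440
L(2,1) = 84, L_eff = 84/255 = 0.329412
t(2,1) = 3.08 - 2.440·0.329412 = 2.276
Σt over all 4·5 pixels = 242701/6375 ≈ 38.0707451
V = pitch²·Σt = 1.41²·242701/6375 = 75.688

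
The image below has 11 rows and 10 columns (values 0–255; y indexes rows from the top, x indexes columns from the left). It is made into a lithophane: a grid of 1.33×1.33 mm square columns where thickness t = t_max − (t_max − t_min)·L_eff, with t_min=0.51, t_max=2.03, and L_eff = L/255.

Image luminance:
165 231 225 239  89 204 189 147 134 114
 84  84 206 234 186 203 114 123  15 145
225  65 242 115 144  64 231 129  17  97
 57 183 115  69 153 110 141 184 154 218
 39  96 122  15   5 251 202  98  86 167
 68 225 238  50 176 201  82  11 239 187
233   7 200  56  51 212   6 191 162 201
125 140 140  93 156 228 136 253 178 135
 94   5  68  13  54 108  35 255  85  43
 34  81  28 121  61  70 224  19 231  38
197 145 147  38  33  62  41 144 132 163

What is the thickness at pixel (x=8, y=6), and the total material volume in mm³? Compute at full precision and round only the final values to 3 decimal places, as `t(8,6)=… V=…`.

t(8,6)=1.064 V=246.599

span = t_max - t_min = 2.03 - 0.51 = 1.520
L(8,6) = 162, L_eff = 162/255 = 0.635294
t(8,6) = 2.03 - 1.520·0.635294 = 1.064
Σt over all 11·10 pixels = 1777451/12750 ≈ 139.4079216
V = pitch²·Σt = 1.33²·1777451/12750 = 246.599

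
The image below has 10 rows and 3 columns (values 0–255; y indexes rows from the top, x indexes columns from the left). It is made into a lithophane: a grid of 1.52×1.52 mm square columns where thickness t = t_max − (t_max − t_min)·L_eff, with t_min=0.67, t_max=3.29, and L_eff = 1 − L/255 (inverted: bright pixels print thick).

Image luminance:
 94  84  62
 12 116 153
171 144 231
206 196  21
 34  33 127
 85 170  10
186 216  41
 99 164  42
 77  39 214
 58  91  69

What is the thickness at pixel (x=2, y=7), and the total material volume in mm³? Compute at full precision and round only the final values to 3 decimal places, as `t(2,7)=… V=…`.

span = t_max - t_min = 3.29 - 0.67 = 2.620
L(2,7) = 42, L_eff = 1 - 42/255 = 0.835294 (inverted)
t(2,7) = 3.29 - 2.620·0.835294 = 1.102
Σt over all 10·3 pixels = 68137/1275 ≈ 53.4407843
V = pitch²·Σt = 1.52²·68137/1275 = 123.470

t(2,7)=1.102 V=123.470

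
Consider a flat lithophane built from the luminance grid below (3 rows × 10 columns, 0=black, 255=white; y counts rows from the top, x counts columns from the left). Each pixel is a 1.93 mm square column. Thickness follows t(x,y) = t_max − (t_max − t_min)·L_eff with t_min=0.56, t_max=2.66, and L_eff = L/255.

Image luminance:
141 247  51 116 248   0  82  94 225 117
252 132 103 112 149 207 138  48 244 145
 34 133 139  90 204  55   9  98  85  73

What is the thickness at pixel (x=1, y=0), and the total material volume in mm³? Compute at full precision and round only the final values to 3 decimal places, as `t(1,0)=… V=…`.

span = t_max - t_min = 2.66 - 0.56 = 2.100
L(1,0) = 247, L_eff = 247/255 = 0.968627
t(1,0) = 2.66 - 2.100·0.968627 = 0.626
Σt over all 3·10 pixels = 41433/850 ≈ 48.7447059
V = pitch²·Σt = 1.93²·41433/850 = 181.569

t(1,0)=0.626 V=181.569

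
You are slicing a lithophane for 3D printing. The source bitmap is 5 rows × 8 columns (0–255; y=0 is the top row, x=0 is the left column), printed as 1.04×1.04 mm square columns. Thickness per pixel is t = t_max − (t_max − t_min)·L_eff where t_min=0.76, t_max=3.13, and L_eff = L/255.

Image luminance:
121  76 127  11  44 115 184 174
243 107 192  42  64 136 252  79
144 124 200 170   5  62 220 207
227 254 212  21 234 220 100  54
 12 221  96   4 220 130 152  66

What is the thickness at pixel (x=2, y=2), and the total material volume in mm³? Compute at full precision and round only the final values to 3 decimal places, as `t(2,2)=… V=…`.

t(2,2)=1.271 V=81.917

span = t_max - t_min = 3.13 - 0.76 = 2.370
L(2,2) = 200, L_eff = 200/255 = 0.784314
t(2,2) = 3.13 - 2.370·0.784314 = 1.271
Σt over all 5·8 pixels = 321881/4250 ≈ 75.7367059
V = pitch²·Σt = 1.04²·321881/4250 = 81.917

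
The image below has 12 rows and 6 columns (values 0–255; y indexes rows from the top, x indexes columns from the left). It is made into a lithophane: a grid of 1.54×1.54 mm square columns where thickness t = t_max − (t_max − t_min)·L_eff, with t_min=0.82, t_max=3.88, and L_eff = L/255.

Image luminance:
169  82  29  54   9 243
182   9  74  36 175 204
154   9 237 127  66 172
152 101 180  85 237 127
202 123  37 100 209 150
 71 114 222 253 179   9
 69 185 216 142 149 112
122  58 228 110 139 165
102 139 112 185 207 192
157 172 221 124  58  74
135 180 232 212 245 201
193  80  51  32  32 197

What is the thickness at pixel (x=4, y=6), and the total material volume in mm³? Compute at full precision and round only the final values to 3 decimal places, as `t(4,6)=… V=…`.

span = t_max - t_min = 3.88 - 0.82 = 3.060
L(4,6) = 149, L_eff = 149/255 = 0.584314
t(4,6) = 3.88 - 3.060·0.584314 = 2.092
Σt over all 12·6 pixels = 161.64
V = pitch²·Σt = 1.54²·161.64 = 383.345

t(4,6)=2.092 V=383.345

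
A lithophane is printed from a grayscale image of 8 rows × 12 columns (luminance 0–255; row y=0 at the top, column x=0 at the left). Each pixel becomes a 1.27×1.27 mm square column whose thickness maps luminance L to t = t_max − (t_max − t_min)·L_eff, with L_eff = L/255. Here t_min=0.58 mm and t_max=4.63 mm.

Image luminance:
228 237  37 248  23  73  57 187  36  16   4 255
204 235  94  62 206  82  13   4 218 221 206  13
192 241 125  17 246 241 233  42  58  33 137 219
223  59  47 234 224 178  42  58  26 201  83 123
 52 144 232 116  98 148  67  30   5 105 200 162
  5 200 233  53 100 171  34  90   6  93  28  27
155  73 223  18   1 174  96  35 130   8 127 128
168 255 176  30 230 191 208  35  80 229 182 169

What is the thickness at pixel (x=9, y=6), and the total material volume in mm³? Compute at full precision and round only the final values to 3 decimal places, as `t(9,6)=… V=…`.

t(9,6)=4.503 V=415.624

span = t_max - t_min = 4.63 - 0.58 = 4.050
L(9,6) = 8, L_eff = 8/255 = 0.031373
t(9,6) = 4.63 - 4.050·0.031373 = 4.503
Σt over all 8·12 pixels = 438069/1700 ≈ 257.6876471
V = pitch²·Σt = 1.27²·438069/1700 = 415.624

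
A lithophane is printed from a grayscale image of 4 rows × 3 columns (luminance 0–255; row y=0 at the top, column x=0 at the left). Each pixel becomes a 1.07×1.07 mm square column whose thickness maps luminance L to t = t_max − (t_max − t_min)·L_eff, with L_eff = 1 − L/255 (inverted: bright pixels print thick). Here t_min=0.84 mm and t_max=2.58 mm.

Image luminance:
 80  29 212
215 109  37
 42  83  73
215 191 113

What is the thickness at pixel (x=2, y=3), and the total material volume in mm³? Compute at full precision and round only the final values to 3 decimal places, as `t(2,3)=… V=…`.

span = t_max - t_min = 2.58 - 0.84 = 1.740
L(2,3) = 113, L_eff = 1 - 113/255 = 0.556863 (inverted)
t(2,3) = 2.58 - 1.740·0.556863 = 1.611
Σt over all 4·3 pixels = 83411/4250 ≈ 19.6261176
V = pitch²·Σt = 1.07²·83411/4250 = 22.470

t(2,3)=1.611 V=22.470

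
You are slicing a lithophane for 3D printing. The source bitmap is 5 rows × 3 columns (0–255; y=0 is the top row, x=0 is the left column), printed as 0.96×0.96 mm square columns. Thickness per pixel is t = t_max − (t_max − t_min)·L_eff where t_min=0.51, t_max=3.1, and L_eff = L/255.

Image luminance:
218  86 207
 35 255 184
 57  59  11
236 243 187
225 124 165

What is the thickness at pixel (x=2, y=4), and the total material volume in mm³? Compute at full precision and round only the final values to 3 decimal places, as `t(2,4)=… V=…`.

span = t_max - t_min = 3.1 - 0.51 = 2.590
L(2,4) = 165, L_eff = 165/255 = 0.647059
t(2,4) = 3.1 - 2.590·0.647059 = 1.424
Σt over all 5·3 pixels = 98687/4250 ≈ 23.2204706
V = pitch²·Σt = 0.96²·98687/4250 = 21.400

t(2,4)=1.424 V=21.400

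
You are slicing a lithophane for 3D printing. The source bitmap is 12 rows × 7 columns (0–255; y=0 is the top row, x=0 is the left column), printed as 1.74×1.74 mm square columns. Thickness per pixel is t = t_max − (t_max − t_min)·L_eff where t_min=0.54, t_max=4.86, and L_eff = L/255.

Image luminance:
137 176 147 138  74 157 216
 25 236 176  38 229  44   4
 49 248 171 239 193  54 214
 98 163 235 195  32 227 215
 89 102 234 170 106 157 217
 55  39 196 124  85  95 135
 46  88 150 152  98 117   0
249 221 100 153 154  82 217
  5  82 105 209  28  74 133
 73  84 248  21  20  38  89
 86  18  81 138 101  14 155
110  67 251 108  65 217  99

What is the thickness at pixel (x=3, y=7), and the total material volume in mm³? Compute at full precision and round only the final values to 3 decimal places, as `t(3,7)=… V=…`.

t(3,7)=2.268 V=698.457

span = t_max - t_min = 4.86 - 0.54 = 4.320
L(3,7) = 153, L_eff = 153/255 = 0.600000
t(3,7) = 4.86 - 4.320·0.600000 = 2.268
Σt over all 12·7 pixels = 98046/425 ≈ 230.6964706
V = pitch²·Σt = 1.74²·98046/425 = 698.457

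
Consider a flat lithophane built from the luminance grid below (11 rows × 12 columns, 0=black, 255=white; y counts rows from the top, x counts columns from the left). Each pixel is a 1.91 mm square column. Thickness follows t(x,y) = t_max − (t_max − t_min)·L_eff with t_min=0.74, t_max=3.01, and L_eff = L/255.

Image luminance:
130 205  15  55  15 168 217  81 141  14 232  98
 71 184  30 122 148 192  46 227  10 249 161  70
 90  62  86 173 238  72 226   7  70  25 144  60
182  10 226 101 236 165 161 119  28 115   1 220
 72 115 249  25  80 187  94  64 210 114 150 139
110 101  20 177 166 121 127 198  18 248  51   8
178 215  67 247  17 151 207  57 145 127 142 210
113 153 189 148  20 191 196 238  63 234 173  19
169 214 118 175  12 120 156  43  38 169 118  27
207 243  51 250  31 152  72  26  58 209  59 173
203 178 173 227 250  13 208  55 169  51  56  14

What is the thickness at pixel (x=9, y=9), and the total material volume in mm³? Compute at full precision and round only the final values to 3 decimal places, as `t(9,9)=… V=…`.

span = t_max - t_min = 3.01 - 0.74 = 2.270
L(9,9) = 209, L_eff = 209/255 = 0.819608
t(9,9) = 3.01 - 2.270·0.819608 = 1.149
Σt over all 11·12 pixels = 6379577/25500 ≈ 250.1794902
V = pitch²·Σt = 1.91²·6379577/25500 = 912.680

t(9,9)=1.149 V=912.680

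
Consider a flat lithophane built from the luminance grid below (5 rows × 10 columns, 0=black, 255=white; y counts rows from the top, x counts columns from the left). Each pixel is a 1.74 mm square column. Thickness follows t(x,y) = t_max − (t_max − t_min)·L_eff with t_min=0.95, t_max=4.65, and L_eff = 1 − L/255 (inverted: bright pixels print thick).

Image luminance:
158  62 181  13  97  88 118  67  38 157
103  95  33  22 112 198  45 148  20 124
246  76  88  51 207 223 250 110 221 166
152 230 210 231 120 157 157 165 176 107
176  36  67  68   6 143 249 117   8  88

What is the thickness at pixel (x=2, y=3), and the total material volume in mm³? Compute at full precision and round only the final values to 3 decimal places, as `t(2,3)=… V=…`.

span = t_max - t_min = 4.65 - 0.95 = 3.700
L(2,3) = 210, L_eff = 1 - 210/255 = 0.176471 (inverted)
t(2,3) = 4.65 - 3.700·0.176471 = 3.997
Σt over all 5·10 pixels = 23319/170 ≈ 137.1705882
V = pitch²·Σt = 1.74²·23319/170 = 415.298

t(2,3)=3.997 V=415.298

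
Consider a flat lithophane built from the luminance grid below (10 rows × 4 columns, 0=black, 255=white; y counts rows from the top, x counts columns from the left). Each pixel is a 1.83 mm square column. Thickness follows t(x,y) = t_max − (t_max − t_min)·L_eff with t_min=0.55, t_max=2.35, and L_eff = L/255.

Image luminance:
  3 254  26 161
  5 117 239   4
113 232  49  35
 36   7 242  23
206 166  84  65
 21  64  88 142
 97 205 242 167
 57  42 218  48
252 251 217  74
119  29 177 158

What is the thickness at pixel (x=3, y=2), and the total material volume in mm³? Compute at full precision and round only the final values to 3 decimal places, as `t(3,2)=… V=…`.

t(3,2)=2.103 V=202.865

span = t_max - t_min = 2.35 - 0.55 = 1.800
L(3,2) = 35, L_eff = 35/255 = 0.137255
t(3,2) = 2.35 - 1.800·0.137255 = 2.103
Σt over all 10·4 pixels = 5149/85 ≈ 60.5764706
V = pitch²·Σt = 1.83²·5149/85 = 202.865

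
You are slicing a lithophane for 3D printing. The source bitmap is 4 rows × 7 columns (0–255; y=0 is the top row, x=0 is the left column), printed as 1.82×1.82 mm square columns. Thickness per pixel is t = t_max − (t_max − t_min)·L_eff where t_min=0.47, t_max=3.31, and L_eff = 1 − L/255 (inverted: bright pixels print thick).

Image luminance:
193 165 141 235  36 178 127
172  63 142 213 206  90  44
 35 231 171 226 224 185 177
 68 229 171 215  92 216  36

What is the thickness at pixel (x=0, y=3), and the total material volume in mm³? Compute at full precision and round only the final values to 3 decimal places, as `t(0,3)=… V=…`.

span = t_max - t_min = 3.31 - 0.47 = 2.840
L(0,3) = 68, L_eff = 1 - 68/255 = 0.733333 (inverted)
t(0,3) = 3.31 - 2.840·0.733333 = 1.227
Σt over all 4·7 pixels = 129282/2125 ≈ 60.8385882
V = pitch²·Σt = 1.82²·129282/2125 = 201.522

t(0,3)=1.227 V=201.522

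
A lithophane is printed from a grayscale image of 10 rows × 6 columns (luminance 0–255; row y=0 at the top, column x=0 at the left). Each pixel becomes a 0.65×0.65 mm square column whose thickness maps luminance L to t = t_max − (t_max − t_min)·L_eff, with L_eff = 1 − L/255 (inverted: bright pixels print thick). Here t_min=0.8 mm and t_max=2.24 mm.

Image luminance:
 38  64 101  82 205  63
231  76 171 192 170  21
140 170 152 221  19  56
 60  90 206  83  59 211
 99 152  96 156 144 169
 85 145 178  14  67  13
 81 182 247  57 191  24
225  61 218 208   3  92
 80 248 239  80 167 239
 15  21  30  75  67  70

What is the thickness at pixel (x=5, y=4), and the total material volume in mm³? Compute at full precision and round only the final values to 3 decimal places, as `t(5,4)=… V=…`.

t(5,4)=1.754 V=37.265

span = t_max - t_min = 2.24 - 0.8 = 1.440
L(5,4) = 169, L_eff = 1 - 169/255 = 0.337255 (inverted)
t(5,4) = 2.24 - 1.440·0.337255 = 1.754
Σt over all 10·6 pixels = 187428/2125 ≈ 88.2014118
V = pitch²·Σt = 0.65²·187428/2125 = 37.265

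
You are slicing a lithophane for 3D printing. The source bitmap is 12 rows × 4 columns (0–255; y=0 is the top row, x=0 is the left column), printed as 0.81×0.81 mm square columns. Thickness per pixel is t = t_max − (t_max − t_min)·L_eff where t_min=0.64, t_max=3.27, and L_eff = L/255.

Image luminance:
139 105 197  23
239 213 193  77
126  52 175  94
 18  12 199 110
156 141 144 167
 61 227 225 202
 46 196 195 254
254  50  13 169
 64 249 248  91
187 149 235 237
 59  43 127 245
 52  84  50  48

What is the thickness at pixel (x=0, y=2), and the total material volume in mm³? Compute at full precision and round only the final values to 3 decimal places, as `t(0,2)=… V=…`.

span = t_max - t_min = 3.27 - 0.64 = 2.630
L(0,2) = 126, L_eff = 126/255 = 0.494118
t(0,2) = 3.27 - 2.630·0.494118 = 1.970
Σt over all 12·4 pixels = 112808/1275 ≈ 88.4768627
V = pitch²·Σt = 0.81²·112808/1275 = 58.050

t(0,2)=1.970 V=58.050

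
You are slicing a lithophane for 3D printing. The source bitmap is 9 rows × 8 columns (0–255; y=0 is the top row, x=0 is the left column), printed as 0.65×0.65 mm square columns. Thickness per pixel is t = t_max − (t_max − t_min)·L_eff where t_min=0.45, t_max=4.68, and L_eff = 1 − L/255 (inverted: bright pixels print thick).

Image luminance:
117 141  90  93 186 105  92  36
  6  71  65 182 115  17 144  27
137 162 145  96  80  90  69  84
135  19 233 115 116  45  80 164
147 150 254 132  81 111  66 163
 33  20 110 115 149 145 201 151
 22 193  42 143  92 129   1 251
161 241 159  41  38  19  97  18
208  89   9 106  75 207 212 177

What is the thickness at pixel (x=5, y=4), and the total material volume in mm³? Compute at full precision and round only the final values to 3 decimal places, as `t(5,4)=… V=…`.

t(5,4)=2.291 V=69.862

span = t_max - t_min = 4.68 - 0.45 = 4.230
L(5,4) = 111, L_eff = 1 - 111/255 = 0.564706 (inverted)
t(5,4) = 4.68 - 4.230·0.564706 = 2.291
Σt over all 9·8 pixels = 281103/1700 ≈ 165.3547059
V = pitch²·Σt = 0.65²·281103/1700 = 69.862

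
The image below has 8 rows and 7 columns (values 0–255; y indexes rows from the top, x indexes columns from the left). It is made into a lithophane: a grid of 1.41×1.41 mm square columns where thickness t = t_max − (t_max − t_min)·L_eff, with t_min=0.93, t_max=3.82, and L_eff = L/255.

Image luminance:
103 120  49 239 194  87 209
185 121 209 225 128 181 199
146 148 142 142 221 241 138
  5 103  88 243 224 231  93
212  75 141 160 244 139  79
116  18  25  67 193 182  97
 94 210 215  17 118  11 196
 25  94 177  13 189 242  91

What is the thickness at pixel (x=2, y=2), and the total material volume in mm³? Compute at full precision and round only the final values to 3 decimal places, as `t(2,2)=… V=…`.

t(2,2)=2.211 V=248.330

span = t_max - t_min = 3.82 - 0.93 = 2.890
L(2,2) = 142, L_eff = 142/255 = 0.556863
t(2,2) = 3.82 - 2.890·0.556863 = 2.211
Σt over all 8·7 pixels = 124.908
V = pitch²·Σt = 1.41²·124.908 = 248.330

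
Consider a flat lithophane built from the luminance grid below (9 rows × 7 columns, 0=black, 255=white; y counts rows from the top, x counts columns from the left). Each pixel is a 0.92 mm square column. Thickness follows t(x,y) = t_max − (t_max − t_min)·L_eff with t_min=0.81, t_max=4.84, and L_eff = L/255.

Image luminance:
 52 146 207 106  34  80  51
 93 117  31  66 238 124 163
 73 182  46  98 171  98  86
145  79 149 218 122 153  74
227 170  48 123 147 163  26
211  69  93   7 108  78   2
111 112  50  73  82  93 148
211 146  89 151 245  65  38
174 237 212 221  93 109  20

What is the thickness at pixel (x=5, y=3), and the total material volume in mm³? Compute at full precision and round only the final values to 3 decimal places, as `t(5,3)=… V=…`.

span = t_max - t_min = 4.84 - 0.81 = 4.030
L(5,3) = 153, L_eff = 153/255 = 0.600000
t(5,3) = 4.84 - 4.030·0.600000 = 2.422
Σt over all 9·7 pixels = 2405899/12750 ≈ 188.6979608
V = pitch²·Σt = 0.92²·2405899/12750 = 159.714

t(5,3)=2.422 V=159.714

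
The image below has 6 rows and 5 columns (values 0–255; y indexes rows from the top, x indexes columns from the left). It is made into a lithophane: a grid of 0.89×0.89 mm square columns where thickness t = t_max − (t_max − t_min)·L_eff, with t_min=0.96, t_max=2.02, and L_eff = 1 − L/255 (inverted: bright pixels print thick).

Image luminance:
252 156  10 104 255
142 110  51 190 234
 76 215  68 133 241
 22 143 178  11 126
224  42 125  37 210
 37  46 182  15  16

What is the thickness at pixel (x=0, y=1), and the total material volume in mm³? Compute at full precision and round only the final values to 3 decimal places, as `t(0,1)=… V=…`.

t(0,1)=1.550 V=34.834

span = t_max - t_min = 2.02 - 0.96 = 1.060
L(0,1) = 142, L_eff = 1 - 142/255 = 0.443137 (inverted)
t(0,1) = 2.02 - 1.060·0.443137 = 1.550
Σt over all 6·5 pixels = 186901/4250 ≈ 43.9767059
V = pitch²·Σt = 0.89²·186901/4250 = 34.834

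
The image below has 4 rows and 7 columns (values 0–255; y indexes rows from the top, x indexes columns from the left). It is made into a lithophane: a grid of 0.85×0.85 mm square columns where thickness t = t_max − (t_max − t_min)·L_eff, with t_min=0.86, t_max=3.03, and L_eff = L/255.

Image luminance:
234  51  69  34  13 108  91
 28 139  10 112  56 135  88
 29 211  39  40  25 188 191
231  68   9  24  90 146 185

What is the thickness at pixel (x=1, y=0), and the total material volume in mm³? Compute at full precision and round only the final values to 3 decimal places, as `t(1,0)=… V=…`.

span = t_max - t_min = 3.03 - 0.86 = 2.170
L(1,0) = 51, L_eff = 51/255 = 0.200000
t(1,0) = 3.03 - 2.170·0.200000 = 2.596
Σt over all 4·7 pixels = 397418/6375 ≈ 62.3400784
V = pitch²·Σt = 0.85²·397418/6375 = 45.041

t(1,0)=2.596 V=45.041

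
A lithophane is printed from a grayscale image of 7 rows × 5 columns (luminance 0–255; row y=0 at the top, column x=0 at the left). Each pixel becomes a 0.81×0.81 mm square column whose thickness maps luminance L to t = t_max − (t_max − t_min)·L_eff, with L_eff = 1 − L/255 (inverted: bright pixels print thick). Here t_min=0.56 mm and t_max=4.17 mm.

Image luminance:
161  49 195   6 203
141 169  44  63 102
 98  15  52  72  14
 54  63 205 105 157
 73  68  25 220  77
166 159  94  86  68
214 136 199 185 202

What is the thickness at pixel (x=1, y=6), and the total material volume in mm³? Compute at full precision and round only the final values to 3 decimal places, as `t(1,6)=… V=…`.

span = t_max - t_min = 4.17 - 0.56 = 3.610
L(1,6) = 136, L_eff = 1 - 136/255 = 0.466667 (inverted)
t(1,6) = 4.17 - 3.610·0.466667 = 2.485
Σt over all 7·5 pixels = 96107/1275 ≈ 75.3780392
V = pitch²·Σt = 0.81²·96107/1275 = 49.456

t(1,6)=2.485 V=49.456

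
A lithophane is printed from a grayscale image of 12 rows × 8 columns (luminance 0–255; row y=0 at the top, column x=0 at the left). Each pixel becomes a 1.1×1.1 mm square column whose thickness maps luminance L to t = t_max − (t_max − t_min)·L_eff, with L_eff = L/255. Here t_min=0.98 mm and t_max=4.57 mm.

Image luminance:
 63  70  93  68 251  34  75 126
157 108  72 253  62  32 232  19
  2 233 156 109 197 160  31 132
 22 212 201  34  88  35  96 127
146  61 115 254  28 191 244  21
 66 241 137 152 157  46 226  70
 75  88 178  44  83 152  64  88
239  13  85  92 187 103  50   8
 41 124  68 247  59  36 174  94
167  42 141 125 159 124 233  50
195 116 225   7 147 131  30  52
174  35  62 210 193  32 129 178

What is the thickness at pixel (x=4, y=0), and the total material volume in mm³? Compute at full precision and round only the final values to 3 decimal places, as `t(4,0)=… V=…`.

t(4,0)=1.036 V=342.547

span = t_max - t_min = 4.57 - 0.98 = 3.590
L(4,0) = 251, L_eff = 251/255 = 0.984314
t(4,0) = 4.57 - 3.590·0.984314 = 1.036
Σt over all 12·8 pixels = 3609487/12750 ≈ 283.0970196
V = pitch²·Σt = 1.1²·3609487/12750 = 342.547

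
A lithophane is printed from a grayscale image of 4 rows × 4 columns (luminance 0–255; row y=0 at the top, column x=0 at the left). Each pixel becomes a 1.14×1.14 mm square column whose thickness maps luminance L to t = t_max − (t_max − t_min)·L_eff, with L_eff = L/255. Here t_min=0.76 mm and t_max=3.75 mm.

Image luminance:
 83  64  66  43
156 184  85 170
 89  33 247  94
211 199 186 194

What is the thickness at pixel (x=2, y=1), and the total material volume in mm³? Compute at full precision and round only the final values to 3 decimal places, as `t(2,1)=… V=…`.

span = t_max - t_min = 3.75 - 0.76 = 2.990
L(2,1) = 85, L_eff = 85/255 = 0.333333
t(2,1) = 3.75 - 2.990·0.333333 = 2.753
Σt over all 4·4 pixels = 225226/6375 ≈ 35.3295686
V = pitch²·Σt = 1.14²·225226/6375 = 45.914

t(2,1)=2.753 V=45.914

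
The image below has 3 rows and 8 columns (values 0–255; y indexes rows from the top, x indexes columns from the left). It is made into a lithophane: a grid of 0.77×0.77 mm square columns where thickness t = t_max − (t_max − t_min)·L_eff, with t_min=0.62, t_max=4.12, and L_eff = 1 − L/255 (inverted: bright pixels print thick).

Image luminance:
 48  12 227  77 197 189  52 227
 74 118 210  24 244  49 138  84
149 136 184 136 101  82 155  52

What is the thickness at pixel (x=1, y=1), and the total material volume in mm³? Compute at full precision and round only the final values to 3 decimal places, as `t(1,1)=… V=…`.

span = t_max - t_min = 4.12 - 0.62 = 3.500
L(1,1) = 118, L_eff = 1 - 118/255 = 0.537255 (inverted)
t(1,1) = 4.12 - 3.500·0.537255 = 2.240
Σt over all 3·8 pixels = 141719/2550 ≈ 55.5760784
V = pitch²·Σt = 0.77²·141719/2550 = 32.951

t(1,1)=2.240 V=32.951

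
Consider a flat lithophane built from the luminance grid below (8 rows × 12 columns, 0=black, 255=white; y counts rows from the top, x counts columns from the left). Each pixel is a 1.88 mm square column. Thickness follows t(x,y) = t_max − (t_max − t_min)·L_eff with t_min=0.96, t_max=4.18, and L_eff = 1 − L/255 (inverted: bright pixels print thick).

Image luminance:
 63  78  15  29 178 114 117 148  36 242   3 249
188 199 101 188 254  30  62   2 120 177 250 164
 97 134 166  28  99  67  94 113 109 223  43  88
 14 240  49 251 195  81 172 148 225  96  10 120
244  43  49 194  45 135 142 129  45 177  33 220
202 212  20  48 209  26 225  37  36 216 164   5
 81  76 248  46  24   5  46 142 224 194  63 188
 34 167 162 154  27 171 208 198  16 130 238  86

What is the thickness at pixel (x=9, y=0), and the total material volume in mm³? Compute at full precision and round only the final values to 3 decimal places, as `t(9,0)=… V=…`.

span = t_max - t_min = 4.18 - 0.96 = 3.220
L(9,0) = 242, L_eff = 1 - 242/255 = 0.050980 (inverted)
t(9,0) = 4.18 - 3.220·0.050980 = 4.016
Σt over all 8·12 pixels = 3051173/12750 ≈ 239.3076863
V = pitch²·Σt = 1.88²·3051173/12750 = 845.809

t(9,0)=4.016 V=845.809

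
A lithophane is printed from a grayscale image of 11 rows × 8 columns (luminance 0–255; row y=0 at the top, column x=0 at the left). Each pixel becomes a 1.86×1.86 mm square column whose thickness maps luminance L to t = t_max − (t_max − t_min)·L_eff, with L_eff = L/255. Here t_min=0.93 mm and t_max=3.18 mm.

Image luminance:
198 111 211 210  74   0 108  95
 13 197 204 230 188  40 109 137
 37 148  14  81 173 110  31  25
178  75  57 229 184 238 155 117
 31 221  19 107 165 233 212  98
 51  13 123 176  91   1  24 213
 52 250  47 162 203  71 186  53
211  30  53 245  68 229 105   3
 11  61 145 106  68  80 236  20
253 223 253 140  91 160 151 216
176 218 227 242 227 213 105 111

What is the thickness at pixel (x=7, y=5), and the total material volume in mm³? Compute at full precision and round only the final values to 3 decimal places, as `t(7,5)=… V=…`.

span = t_max - t_min = 3.18 - 0.93 = 2.250
L(7,5) = 213, L_eff = 213/255 = 0.835294
t(7,5) = 3.18 - 2.250·0.835294 = 1.301
Σt over all 11·8 pixels = 75972/425 ≈ 178.7576471
V = pitch²·Σt = 1.86²·75972/425 = 618.430

t(7,5)=1.301 V=618.430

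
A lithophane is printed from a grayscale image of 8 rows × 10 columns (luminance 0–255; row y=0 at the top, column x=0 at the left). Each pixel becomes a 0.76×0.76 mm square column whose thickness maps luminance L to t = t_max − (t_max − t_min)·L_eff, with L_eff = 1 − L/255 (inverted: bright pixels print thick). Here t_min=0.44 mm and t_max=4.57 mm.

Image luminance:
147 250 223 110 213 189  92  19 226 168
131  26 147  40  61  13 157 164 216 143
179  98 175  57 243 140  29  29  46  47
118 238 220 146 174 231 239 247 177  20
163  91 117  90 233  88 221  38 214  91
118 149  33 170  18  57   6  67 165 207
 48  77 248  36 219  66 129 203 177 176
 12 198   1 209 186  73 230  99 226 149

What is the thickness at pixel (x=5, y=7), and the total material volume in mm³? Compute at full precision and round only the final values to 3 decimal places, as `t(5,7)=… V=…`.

span = t_max - t_min = 4.57 - 0.44 = 4.130
L(5,7) = 73, L_eff = 1 - 73/255 = 0.713725 (inverted)
t(5,7) = 4.57 - 4.130·0.713725 = 1.622
Σt over all 8·10 pixels = 885153/4250 ≈ 208.2712941
V = pitch²·Σt = 0.76²·885153/4250 = 120.297

t(5,7)=1.622 V=120.297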